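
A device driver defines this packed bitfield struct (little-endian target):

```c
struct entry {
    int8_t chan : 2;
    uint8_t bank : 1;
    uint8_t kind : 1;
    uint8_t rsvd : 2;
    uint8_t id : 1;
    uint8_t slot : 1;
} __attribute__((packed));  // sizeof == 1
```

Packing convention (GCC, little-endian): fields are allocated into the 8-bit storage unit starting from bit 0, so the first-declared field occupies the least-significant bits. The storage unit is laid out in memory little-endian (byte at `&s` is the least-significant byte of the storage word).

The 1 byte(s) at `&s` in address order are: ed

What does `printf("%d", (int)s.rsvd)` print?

[0]=0xed (little-endian) → word 0xed
chan:2 @ bit 0 → (0xed>>0)&0x3 = 0x1
bank:1 @ bit 2 → (0xed>>2)&0x1 = 0x1
kind:1 @ bit 3 → (0xed>>3)&0x1 = 0x1
rsvd:2 @ bit 4 → (0xed>>4)&0x3 = 0x2  ←
id:1 @ bit 6 → (0xed>>6)&0x1 = 0x1
slot:1 @ bit 7 → (0xed>>7)&0x1 = 0x1

2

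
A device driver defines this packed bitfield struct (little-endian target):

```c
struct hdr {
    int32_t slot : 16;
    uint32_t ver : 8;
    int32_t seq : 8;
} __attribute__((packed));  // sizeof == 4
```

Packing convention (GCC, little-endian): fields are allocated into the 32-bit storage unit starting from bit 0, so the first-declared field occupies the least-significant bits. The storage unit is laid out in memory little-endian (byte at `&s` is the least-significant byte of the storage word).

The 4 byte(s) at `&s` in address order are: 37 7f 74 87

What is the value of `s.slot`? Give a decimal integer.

[0]=0x37 [1]=0x7f [2]=0x74 [3]=0x87 (little-endian) → word 0x87747f37
slot:16 @ bit 0 → (0x87747f37>>0)&0xffff = 0x7f37  ←
ver:8 @ bit 16 → (0x87747f37>>16)&0xff = 0x74
seq:8 @ bit 24 → (0x87747f37>>24)&0xff = 0x87
slot signed 16b, MSB=0: value = 32567

32567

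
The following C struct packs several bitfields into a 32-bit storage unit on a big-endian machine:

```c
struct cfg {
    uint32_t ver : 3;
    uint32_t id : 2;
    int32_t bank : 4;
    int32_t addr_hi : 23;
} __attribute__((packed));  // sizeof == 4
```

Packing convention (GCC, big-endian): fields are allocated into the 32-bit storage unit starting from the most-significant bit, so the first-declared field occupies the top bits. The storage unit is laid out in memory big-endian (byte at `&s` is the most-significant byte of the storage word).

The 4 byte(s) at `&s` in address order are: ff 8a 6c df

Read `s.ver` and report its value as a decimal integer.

7

[0]=0xff [1]=0x8a [2]=0x6c [3]=0xdf (big-endian) → word 0xff8a6cdf
ver:3 @ bit 29 → (0xff8a6cdf>>29)&0x7 = 0x7  ←
id:2 @ bit 27 → (0xff8a6cdf>>27)&0x3 = 0x3
bank:4 @ bit 23 → (0xff8a6cdf>>23)&0xf = 0xf
addr_hi:23 @ bit 0 → (0xff8a6cdf>>0)&0x7fffff = 0xa6cdf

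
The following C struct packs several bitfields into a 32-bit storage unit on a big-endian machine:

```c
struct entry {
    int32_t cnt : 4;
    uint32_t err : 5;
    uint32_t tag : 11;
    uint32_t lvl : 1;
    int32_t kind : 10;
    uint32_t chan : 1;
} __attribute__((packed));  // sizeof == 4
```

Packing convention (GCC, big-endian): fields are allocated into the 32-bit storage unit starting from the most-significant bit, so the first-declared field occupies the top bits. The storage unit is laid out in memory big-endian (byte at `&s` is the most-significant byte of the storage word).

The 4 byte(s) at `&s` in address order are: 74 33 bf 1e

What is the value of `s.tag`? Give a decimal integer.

[0]=0x74 [1]=0x33 [2]=0xbf [3]=0x1e (big-endian) → word 0x7433bf1e
cnt:4 @ bit 28 → (0x7433bf1e>>28)&0xf = 0x7
err:5 @ bit 23 → (0x7433bf1e>>23)&0x1f = 0x8
tag:11 @ bit 12 → (0x7433bf1e>>12)&0x7ff = 0x33b  ←
lvl:1 @ bit 11 → (0x7433bf1e>>11)&0x1 = 0x1
kind:10 @ bit 1 → (0x7433bf1e>>1)&0x3ff = 0x38f
chan:1 @ bit 0 → (0x7433bf1e>>0)&0x1 = 0x0

827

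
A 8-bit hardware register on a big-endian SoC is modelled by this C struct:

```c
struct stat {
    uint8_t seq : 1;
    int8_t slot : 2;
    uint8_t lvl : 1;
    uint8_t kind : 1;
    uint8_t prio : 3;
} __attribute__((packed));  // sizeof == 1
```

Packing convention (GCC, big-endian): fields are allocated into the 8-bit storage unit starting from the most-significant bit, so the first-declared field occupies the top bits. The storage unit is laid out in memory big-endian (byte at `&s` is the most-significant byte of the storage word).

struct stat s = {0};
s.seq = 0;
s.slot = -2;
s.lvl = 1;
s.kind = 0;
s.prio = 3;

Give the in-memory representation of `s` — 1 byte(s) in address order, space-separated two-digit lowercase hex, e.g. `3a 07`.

53

[7+:1] seq=0 & 0x1 = 0x0; word=0x00
[5+:2] slot=-2 & 0x3 = 0x2; word=0x40
[4+:1] lvl=1 & 0x1 = 0x1; word=0x50
[3+:1] kind=0 & 0x1 = 0x0; word=0x50
[0+:3] prio=3 & 0x7 = 0x3; word=0x53
word = 0x53 → big-endian bytes:
  [0]=0x53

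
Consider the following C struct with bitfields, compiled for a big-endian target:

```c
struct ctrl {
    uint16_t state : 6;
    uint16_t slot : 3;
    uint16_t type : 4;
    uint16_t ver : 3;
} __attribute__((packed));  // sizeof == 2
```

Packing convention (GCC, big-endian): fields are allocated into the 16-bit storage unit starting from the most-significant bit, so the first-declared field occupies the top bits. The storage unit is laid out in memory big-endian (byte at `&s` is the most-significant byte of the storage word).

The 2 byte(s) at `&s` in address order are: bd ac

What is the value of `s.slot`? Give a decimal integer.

3

[0]=0xbd [1]=0xac (big-endian) → word 0xbdac
state [10+:6] = (word>>10) & 0x3f = 47
slot [7+:3] = (word>>7) & 0x7 = 3  ←
type [3+:4] = (word>>3) & 0xf = 5
ver [0+:3] = (word>>0) & 0x7 = 4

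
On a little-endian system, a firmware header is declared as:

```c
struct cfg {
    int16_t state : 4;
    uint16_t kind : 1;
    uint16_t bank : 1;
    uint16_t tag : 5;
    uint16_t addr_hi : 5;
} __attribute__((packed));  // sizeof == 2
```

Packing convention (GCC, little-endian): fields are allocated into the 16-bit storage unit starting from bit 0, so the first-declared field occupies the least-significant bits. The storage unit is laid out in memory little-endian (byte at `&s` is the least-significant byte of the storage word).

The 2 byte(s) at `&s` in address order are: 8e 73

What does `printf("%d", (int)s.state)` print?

[0]=0x8e [1]=0x73 (little-endian) → word 0x738e
state [0+:4] = (word>>0) & 0xf = 14  ←
kind [4+:1] = (word>>4) & 0x1 = 0
bank [5+:1] = (word>>5) & 0x1 = 0
tag [6+:5] = (word>>6) & 0x1f = 14
addr_hi [11+:5] = (word>>11) & 0x1f = 14
state signed 4b, MSB=1: 14 - 16 = -2

-2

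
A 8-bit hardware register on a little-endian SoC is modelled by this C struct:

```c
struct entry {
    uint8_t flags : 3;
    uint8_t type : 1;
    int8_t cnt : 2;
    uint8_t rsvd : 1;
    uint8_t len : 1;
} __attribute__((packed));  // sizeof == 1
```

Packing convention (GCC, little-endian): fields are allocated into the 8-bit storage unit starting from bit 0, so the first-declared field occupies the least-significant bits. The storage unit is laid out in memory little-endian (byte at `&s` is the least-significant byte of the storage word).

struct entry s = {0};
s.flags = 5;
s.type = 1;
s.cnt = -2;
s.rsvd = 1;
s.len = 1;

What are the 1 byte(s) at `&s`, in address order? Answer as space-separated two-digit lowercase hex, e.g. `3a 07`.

flags (3b) val=5 bits=0x5 at bit 0: 0x05
type (1b) val=1 bits=0x1 at bit 3: 0x0d
cnt (2b) val=-2 bits=0x2 at bit 4: 0x2d
rsvd (1b) val=1 bits=0x1 at bit 6: 0x6d
len (1b) val=1 bits=0x1 at bit 7: 0xed
word = 0xed → little-endian bytes:
  [0]=0xed

ed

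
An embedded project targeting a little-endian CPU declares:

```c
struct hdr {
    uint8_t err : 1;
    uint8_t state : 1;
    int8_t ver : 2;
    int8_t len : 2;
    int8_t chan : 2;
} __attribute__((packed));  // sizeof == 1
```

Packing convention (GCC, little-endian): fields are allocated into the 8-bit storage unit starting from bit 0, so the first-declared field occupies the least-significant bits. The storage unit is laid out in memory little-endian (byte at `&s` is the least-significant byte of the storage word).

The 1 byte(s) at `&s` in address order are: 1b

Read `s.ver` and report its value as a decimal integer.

-2

[0]=0x1b (little-endian) → word 0x1b
err [0+:1] = (word>>0) & 0x1 = 1
state [1+:1] = (word>>1) & 0x1 = 1
ver [2+:2] = (word>>2) & 0x3 = 2  ←
len [4+:2] = (word>>4) & 0x3 = 1
chan [6+:2] = (word>>6) & 0x3 = 0
ver signed 2b, MSB=1: 2 - 4 = -2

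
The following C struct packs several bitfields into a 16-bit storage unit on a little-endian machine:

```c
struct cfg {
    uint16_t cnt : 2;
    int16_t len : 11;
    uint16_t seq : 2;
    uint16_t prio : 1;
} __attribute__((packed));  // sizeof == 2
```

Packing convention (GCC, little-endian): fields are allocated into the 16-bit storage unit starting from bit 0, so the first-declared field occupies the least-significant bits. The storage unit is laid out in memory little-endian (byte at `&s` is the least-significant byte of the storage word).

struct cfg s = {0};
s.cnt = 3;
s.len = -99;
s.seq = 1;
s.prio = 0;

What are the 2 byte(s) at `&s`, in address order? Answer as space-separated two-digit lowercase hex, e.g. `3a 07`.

cnt:2 = 3 → 0x3 << 0 → word 0x0003
len:11 = -99 → 0x79d << 2 → word 0x1e77
seq:2 = 1 → 0x1 << 13 → word 0x3e77
prio:1 = 0 → 0x0 << 15 → word 0x3e77
word = 0x3e77 → little-endian bytes:
  [0]=0x77  [1]=0x3e

77 3e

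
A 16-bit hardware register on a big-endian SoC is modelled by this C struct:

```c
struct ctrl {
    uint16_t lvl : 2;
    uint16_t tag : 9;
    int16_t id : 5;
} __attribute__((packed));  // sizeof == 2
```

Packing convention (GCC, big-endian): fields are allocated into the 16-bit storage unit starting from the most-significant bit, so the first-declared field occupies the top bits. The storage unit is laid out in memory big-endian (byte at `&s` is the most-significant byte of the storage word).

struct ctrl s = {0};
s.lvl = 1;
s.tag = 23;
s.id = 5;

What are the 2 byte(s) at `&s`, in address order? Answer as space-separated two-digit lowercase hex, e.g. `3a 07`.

lvl (2b) val=1 bits=0x1 at bit 14: 0x4000
tag (9b) val=23 bits=0x17 at bit 5: 0x42e0
id (5b) val=5 bits=0x5 at bit 0: 0x42e5
word = 0x42e5 → big-endian bytes:
  [0]=0x42  [1]=0xe5

42 e5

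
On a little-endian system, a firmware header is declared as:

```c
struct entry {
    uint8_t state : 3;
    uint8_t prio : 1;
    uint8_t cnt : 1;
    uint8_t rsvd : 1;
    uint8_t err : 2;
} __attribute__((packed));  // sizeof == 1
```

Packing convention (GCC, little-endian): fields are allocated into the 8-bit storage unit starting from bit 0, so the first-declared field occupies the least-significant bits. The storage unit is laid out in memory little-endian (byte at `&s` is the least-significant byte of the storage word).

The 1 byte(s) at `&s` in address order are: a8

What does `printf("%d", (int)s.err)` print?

[0]=0xa8 (little-endian) → word 0xa8
state [0+:3] = (word>>0) & 0x7 = 0
prio [3+:1] = (word>>3) & 0x1 = 1
cnt [4+:1] = (word>>4) & 0x1 = 0
rsvd [5+:1] = (word>>5) & 0x1 = 1
err [6+:2] = (word>>6) & 0x3 = 2  ←

2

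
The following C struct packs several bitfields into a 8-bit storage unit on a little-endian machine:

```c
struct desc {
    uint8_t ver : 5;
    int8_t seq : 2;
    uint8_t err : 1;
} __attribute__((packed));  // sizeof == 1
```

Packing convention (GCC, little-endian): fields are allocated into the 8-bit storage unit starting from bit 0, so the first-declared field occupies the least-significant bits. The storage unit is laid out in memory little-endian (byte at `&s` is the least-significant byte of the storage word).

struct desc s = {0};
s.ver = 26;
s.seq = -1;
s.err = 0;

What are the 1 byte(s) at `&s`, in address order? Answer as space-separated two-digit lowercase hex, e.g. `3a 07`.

7a

[0+:5] ver=26 & 0x1f = 0x1a; word=0x1a
[5+:2] seq=-1 & 0x3 = 0x3; word=0x7a
[7+:1] err=0 & 0x1 = 0x0; word=0x7a
word = 0x7a → little-endian bytes:
  [0]=0x7a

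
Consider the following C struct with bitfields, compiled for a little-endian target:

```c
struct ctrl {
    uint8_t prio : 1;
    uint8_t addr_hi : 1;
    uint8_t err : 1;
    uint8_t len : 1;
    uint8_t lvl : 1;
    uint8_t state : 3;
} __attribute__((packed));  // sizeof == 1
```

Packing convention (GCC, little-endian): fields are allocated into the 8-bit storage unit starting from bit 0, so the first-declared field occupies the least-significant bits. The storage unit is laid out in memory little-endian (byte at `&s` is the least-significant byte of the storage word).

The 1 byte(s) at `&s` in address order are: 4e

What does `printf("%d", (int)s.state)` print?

[0]=0x4e (little-endian) → word 0x4e
prio:1 @ bit 0 → (0x4e>>0)&0x1 = 0x0
addr_hi:1 @ bit 1 → (0x4e>>1)&0x1 = 0x1
err:1 @ bit 2 → (0x4e>>2)&0x1 = 0x1
len:1 @ bit 3 → (0x4e>>3)&0x1 = 0x1
lvl:1 @ bit 4 → (0x4e>>4)&0x1 = 0x0
state:3 @ bit 5 → (0x4e>>5)&0x7 = 0x2  ←

2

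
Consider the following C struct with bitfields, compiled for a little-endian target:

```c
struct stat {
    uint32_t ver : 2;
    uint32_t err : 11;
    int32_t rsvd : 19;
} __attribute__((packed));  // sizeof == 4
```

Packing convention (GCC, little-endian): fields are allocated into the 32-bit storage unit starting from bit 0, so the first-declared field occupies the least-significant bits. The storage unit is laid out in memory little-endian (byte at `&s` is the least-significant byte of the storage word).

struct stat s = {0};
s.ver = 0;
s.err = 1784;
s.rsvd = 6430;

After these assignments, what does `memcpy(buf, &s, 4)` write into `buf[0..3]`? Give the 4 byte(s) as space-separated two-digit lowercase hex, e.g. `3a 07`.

e0 db 23 03

ver:2 = 0 → 0x0 << 0 → word 0x00000000
err:11 = 1784 → 0x6f8 << 2 → word 0x00001be0
rsvd:19 = 6430 → 0x191e << 13 → word 0x0323dbe0
word = 0x0323dbe0 → little-endian bytes:
  [0]=0xe0  [1]=0xdb  [2]=0x23  [3]=0x03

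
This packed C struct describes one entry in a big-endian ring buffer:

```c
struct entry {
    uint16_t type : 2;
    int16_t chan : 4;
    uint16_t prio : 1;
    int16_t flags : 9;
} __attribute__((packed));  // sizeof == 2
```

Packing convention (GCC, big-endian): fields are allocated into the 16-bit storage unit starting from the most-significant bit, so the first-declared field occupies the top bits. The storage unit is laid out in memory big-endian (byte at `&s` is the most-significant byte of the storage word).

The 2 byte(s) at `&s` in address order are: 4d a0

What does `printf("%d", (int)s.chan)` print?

[0]=0x4d [1]=0xa0 (big-endian) → word 0x4da0
type:2 @ bit 14 → (0x4da0>>14)&0x3 = 0x1
chan:4 @ bit 10 → (0x4da0>>10)&0xf = 0x3  ←
prio:1 @ bit 9 → (0x4da0>>9)&0x1 = 0x0
flags:9 @ bit 0 → (0x4da0>>0)&0x1ff = 0x1a0
chan signed 4b, MSB=0: value = 3

3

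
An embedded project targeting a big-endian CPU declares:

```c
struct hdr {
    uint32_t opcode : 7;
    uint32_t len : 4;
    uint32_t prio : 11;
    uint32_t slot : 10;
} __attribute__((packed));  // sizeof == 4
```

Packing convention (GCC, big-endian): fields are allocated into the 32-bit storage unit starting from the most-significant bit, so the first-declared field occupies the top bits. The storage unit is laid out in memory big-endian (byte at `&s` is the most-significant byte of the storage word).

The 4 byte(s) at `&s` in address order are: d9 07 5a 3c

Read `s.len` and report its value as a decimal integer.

[0]=0xd9 [1]=0x07 [2]=0x5a [3]=0x3c (big-endian) → word 0xd9075a3c
opcode [25+:7] = (word>>25) & 0x7f = 108
len [21+:4] = (word>>21) & 0xf = 8  ←
prio [10+:11] = (word>>10) & 0x7ff = 470
slot [0+:10] = (word>>0) & 0x3ff = 572

8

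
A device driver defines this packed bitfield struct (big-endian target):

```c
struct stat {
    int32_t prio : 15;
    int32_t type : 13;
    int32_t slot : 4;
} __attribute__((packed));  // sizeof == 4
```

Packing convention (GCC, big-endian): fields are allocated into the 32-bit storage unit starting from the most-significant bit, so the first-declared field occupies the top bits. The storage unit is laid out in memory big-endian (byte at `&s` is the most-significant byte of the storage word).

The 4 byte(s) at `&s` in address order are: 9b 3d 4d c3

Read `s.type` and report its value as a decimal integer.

[0]=0x9b [1]=0x3d [2]=0x4d [3]=0xc3 (big-endian) → word 0x9b3d4dc3
prio [17+:15] = (word>>17) & 0x7fff = 19870
type [4+:13] = (word>>4) & 0x1fff = 5340  ←
slot [0+:4] = (word>>0) & 0xf = 3
type signed 13b, MSB=1: 5340 - 8192 = -2852

-2852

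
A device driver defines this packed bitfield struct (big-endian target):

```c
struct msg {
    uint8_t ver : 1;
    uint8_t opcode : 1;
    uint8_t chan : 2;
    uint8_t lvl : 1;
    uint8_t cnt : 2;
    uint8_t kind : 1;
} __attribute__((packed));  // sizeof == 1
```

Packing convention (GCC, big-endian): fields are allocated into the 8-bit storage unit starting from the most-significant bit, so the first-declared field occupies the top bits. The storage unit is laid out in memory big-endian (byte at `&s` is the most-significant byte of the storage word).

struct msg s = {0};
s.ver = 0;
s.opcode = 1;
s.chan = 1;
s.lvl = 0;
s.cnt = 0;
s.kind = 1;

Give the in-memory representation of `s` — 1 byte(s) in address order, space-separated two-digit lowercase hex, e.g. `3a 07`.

51

ver (1b) val=0 bits=0x0 at bit 7: 0x00
opcode (1b) val=1 bits=0x1 at bit 6: 0x40
chan (2b) val=1 bits=0x1 at bit 4: 0x50
lvl (1b) val=0 bits=0x0 at bit 3: 0x50
cnt (2b) val=0 bits=0x0 at bit 1: 0x50
kind (1b) val=1 bits=0x1 at bit 0: 0x51
word = 0x51 → big-endian bytes:
  [0]=0x51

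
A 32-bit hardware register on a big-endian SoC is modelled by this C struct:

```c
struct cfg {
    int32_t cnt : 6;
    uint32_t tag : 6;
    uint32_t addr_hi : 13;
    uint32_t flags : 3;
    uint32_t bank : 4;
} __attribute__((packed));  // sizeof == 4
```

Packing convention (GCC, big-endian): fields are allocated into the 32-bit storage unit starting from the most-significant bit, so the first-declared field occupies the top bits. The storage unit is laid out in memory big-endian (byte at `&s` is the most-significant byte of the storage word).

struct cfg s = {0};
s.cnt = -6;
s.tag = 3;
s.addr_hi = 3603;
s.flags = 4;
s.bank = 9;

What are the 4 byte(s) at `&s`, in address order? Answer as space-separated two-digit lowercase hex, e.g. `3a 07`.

[26+:6] cnt=-6 & 0x3f = 0x3a; word=0xe8000000
[20+:6] tag=3 & 0x3f = 0x3; word=0xe8300000
[7+:13] addr_hi=3603 & 0x1fff = 0xe13; word=0xe8370980
[4+:3] flags=4 & 0x7 = 0x4; word=0xe83709c0
[0+:4] bank=9 & 0xf = 0x9; word=0xe83709c9
word = 0xe83709c9 → big-endian bytes:
  [0]=0xe8  [1]=0x37  [2]=0x09  [3]=0xc9

e8 37 09 c9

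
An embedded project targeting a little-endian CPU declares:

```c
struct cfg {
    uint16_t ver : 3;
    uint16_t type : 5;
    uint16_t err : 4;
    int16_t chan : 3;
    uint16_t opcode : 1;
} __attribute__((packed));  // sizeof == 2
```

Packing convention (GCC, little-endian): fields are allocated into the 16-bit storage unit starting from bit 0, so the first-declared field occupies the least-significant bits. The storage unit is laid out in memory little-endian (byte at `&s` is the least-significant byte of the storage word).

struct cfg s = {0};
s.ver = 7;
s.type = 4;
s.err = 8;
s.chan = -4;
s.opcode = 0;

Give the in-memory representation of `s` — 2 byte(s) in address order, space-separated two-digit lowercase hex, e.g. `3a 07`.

27 48

[0+:3] ver=7 & 0x7 = 0x7; word=0x0007
[3+:5] type=4 & 0x1f = 0x4; word=0x0027
[8+:4] err=8 & 0xf = 0x8; word=0x0827
[12+:3] chan=-4 & 0x7 = 0x4; word=0x4827
[15+:1] opcode=0 & 0x1 = 0x0; word=0x4827
word = 0x4827 → little-endian bytes:
  [0]=0x27  [1]=0x48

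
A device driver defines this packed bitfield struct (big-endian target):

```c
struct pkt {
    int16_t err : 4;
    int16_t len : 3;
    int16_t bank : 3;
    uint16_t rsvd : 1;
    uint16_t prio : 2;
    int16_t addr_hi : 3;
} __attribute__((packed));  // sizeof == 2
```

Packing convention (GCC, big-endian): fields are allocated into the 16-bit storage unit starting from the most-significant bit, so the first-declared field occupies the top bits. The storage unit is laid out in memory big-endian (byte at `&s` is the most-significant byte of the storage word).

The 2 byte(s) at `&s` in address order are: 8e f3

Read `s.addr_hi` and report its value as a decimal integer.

[0]=0x8e [1]=0xf3 (big-endian) → word 0x8ef3
err [12+:4] = (word>>12) & 0xf = 8
len [9+:3] = (word>>9) & 0x7 = 7
bank [6+:3] = (word>>6) & 0x7 = 3
rsvd [5+:1] = (word>>5) & 0x1 = 1
prio [3+:2] = (word>>3) & 0x3 = 2
addr_hi [0+:3] = (word>>0) & 0x7 = 3  ←
addr_hi signed 3b, MSB=0: value = 3

3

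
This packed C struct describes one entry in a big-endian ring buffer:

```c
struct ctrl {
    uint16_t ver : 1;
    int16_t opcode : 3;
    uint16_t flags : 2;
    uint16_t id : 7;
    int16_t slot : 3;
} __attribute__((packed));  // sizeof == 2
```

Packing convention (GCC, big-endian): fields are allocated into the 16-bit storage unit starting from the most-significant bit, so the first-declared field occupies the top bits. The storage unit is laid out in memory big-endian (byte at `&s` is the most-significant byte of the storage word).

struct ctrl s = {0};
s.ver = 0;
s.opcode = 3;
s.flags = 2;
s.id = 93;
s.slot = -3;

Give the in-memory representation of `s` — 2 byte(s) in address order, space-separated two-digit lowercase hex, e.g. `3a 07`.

ver:1 = 0 → 0x0 << 15 → word 0x0000
opcode:3 = 3 → 0x3 << 12 → word 0x3000
flags:2 = 2 → 0x2 << 10 → word 0x3800
id:7 = 93 → 0x5d << 3 → word 0x3ae8
slot:3 = -3 → 0x5 << 0 → word 0x3aed
word = 0x3aed → big-endian bytes:
  [0]=0x3a  [1]=0xed

3a ed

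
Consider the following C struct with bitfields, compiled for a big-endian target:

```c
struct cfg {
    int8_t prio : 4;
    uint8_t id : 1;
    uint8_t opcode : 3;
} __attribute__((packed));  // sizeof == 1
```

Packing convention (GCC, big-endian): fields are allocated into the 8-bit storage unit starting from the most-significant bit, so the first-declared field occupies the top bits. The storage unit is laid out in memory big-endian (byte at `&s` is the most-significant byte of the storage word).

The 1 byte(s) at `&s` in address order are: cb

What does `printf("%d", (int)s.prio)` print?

[0]=0xcb (big-endian) → word 0xcb
prio:4 @ bit 4 → (0xcb>>4)&0xf = 0xc  ←
id:1 @ bit 3 → (0xcb>>3)&0x1 = 0x1
opcode:3 @ bit 0 → (0xcb>>0)&0x7 = 0x3
prio signed 4b, MSB=1: 12 - 16 = -4

-4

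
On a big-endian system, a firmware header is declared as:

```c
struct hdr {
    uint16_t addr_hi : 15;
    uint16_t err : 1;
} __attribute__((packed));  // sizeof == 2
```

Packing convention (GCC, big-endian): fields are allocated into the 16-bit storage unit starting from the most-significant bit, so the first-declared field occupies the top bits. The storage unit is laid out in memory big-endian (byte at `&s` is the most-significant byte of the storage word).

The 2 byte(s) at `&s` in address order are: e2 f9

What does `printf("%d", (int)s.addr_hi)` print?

29052

[0]=0xe2 [1]=0xf9 (big-endian) → word 0xe2f9
addr_hi [1+:15] = (word>>1) & 0x7fff = 29052  ←
err [0+:1] = (word>>0) & 0x1 = 1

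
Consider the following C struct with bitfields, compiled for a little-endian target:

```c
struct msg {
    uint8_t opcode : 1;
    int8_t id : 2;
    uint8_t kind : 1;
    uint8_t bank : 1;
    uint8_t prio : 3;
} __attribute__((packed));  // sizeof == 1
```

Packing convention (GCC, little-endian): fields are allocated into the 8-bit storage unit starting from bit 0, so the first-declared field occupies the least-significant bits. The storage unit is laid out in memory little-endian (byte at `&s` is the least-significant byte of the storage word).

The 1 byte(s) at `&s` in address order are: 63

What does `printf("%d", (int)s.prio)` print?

3

[0]=0x63 (little-endian) → word 0x63
opcode:1 @ bit 0 → (0x63>>0)&0x1 = 0x1
id:2 @ bit 1 → (0x63>>1)&0x3 = 0x1
kind:1 @ bit 3 → (0x63>>3)&0x1 = 0x0
bank:1 @ bit 4 → (0x63>>4)&0x1 = 0x0
prio:3 @ bit 5 → (0x63>>5)&0x7 = 0x3  ←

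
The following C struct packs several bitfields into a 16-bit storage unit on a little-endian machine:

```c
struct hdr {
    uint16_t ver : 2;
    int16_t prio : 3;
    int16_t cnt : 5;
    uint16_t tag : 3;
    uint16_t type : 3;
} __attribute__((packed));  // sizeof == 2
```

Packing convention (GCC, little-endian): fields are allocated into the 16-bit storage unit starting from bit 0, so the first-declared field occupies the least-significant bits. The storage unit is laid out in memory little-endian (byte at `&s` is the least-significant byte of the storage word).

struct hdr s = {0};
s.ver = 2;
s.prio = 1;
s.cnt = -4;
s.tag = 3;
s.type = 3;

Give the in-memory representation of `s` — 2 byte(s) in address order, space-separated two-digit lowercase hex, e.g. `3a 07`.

ver (2b) val=2 bits=0x2 at bit 0: 0x0002
prio (3b) val=1 bits=0x1 at bit 2: 0x0006
cnt (5b) val=-4 bits=0x1c at bit 5: 0x0386
tag (3b) val=3 bits=0x3 at bit 10: 0x0f86
type (3b) val=3 bits=0x3 at bit 13: 0x6f86
word = 0x6f86 → little-endian bytes:
  [0]=0x86  [1]=0x6f

86 6f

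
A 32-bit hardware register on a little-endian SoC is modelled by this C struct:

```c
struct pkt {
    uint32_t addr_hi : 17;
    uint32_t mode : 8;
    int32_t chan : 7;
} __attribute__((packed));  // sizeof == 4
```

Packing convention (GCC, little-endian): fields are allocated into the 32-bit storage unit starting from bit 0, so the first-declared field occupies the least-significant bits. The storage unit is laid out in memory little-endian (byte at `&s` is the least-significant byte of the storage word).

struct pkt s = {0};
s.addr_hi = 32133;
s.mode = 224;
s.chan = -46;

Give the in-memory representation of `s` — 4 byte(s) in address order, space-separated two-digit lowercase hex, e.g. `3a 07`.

85 7d c0 a5

addr_hi (17b) val=32133 bits=0x7d85 at bit 0: 0x00007d85
mode (8b) val=224 bits=0xe0 at bit 17: 0x01c07d85
chan (7b) val=-46 bits=0x52 at bit 25: 0xa5c07d85
word = 0xa5c07d85 → little-endian bytes:
  [0]=0x85  [1]=0x7d  [2]=0xc0  [3]=0xa5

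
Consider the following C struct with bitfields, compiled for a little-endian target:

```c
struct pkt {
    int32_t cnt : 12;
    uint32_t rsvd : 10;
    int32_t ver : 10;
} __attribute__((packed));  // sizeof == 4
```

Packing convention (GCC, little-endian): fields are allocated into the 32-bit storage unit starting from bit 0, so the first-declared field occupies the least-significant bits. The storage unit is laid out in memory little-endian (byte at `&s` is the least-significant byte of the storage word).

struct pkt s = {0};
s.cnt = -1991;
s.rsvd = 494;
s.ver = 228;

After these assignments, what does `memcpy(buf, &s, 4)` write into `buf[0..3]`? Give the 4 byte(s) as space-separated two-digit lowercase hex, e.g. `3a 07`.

39 e8 1e 39

[0+:12] cnt=-1991 & 0xfff = 0x839; word=0x00000839
[12+:10] rsvd=494 & 0x3ff = 0x1ee; word=0x001ee839
[22+:10] ver=228 & 0x3ff = 0xe4; word=0x391ee839
word = 0x391ee839 → little-endian bytes:
  [0]=0x39  [1]=0xe8  [2]=0x1e  [3]=0x39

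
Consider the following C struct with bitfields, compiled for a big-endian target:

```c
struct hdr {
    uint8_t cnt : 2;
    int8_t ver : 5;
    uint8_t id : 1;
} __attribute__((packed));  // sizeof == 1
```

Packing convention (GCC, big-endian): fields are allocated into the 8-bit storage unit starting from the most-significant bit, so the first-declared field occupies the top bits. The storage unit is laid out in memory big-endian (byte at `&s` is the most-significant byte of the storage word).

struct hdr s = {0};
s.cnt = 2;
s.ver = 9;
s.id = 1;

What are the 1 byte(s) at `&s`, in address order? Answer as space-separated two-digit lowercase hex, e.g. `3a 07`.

93

[6+:2] cnt=2 & 0x3 = 0x2; word=0x80
[1+:5] ver=9 & 0x1f = 0x9; word=0x92
[0+:1] id=1 & 0x1 = 0x1; word=0x93
word = 0x93 → big-endian bytes:
  [0]=0x93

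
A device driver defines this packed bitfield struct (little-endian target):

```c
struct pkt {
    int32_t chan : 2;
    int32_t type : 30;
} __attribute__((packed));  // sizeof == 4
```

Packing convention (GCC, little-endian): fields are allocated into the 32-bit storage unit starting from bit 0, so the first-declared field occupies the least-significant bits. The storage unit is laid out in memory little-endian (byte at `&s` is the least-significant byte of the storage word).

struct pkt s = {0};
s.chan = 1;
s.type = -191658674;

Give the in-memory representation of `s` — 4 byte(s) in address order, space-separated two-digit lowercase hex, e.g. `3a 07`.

39 15 4e d2

chan:2 = 1 → 0x1 << 0 → word 0x00000001
type:30 = -191658674 → 0x3493854e << 2 → word 0xd24e1539
word = 0xd24e1539 → little-endian bytes:
  [0]=0x39  [1]=0x15  [2]=0x4e  [3]=0xd2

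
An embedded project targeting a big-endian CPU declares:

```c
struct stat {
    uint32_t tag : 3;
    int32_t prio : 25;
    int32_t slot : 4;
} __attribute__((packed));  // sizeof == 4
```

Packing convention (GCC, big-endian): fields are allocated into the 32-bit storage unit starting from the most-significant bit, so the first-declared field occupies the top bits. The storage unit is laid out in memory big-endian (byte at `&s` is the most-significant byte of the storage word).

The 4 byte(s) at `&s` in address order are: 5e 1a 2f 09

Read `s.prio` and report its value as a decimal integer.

-1989904

[0]=0x5e [1]=0x1a [2]=0x2f [3]=0x09 (big-endian) → word 0x5e1a2f09
tag:3 @ bit 29 → (0x5e1a2f09>>29)&0x7 = 0x2
prio:25 @ bit 4 → (0x5e1a2f09>>4)&0x1ffffff = 0x1e1a2f0  ←
slot:4 @ bit 0 → (0x5e1a2f09>>0)&0xf = 0x9
prio signed 25b, MSB=1: 31564528 - 33554432 = -1989904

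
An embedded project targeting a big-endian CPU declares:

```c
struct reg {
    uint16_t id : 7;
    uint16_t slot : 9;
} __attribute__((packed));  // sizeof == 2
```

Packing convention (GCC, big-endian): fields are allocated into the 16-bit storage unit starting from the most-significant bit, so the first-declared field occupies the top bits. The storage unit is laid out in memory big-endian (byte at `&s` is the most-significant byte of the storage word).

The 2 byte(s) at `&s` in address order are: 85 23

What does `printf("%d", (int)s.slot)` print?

291

[0]=0x85 [1]=0x23 (big-endian) → word 0x8523
id:7 @ bit 9 → (0x8523>>9)&0x7f = 0x42
slot:9 @ bit 0 → (0x8523>>0)&0x1ff = 0x123  ←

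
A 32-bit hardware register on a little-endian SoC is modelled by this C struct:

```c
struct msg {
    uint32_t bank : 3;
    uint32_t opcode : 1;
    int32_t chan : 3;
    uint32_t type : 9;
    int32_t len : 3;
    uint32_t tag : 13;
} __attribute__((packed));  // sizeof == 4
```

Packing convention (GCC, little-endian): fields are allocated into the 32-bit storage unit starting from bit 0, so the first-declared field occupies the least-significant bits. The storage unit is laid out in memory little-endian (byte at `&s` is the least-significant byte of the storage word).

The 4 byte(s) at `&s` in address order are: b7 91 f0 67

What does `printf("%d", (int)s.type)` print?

[0]=0xb7 [1]=0x91 [2]=0xf0 [3]=0x67 (little-endian) → word 0x67f091b7
bank [0+:3] = (word>>0) & 0x7 = 7
opcode [3+:1] = (word>>3) & 0x1 = 0
chan [4+:3] = (word>>4) & 0x7 = 3
type [7+:9] = (word>>7) & 0x1ff = 291  ←
len [16+:3] = (word>>16) & 0x7 = 0
tag [19+:13] = (word>>19) & 0x1fff = 3326

291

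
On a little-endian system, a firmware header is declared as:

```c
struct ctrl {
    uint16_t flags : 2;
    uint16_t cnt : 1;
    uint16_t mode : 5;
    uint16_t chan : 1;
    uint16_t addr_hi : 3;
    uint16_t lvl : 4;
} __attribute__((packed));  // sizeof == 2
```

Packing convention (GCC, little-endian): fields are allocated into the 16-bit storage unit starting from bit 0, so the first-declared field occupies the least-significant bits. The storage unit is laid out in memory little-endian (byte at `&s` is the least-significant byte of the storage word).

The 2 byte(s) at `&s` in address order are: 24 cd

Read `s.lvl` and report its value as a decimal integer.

[0]=0x24 [1]=0xcd (little-endian) → word 0xcd24
flags:2 @ bit 0 → (0xcd24>>0)&0x3 = 0x0
cnt:1 @ bit 2 → (0xcd24>>2)&0x1 = 0x1
mode:5 @ bit 3 → (0xcd24>>3)&0x1f = 0x4
chan:1 @ bit 8 → (0xcd24>>8)&0x1 = 0x1
addr_hi:3 @ bit 9 → (0xcd24>>9)&0x7 = 0x6
lvl:4 @ bit 12 → (0xcd24>>12)&0xf = 0xc  ←

12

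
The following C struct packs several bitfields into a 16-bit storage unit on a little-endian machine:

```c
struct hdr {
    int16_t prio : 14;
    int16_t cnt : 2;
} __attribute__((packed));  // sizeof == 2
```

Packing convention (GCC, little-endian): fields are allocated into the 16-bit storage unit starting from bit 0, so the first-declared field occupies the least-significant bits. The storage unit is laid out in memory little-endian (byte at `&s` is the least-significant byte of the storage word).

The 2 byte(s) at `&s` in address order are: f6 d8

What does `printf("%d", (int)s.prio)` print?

[0]=0xf6 [1]=0xd8 (little-endian) → word 0xd8f6
prio [0+:14] = (word>>0) & 0x3fff = 6390  ←
cnt [14+:2] = (word>>14) & 0x3 = 3
prio signed 14b, MSB=0: value = 6390

6390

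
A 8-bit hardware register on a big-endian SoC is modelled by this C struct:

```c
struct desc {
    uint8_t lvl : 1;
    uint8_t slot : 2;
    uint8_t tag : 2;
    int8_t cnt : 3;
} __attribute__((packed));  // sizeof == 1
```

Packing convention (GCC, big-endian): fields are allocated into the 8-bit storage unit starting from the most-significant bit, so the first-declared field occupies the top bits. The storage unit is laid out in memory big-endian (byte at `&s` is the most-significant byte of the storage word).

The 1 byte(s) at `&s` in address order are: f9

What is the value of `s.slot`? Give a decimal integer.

3

[0]=0xf9 (big-endian) → word 0xf9
lvl:1 @ bit 7 → (0xf9>>7)&0x1 = 0x1
slot:2 @ bit 5 → (0xf9>>5)&0x3 = 0x3  ←
tag:2 @ bit 3 → (0xf9>>3)&0x3 = 0x3
cnt:3 @ bit 0 → (0xf9>>0)&0x7 = 0x1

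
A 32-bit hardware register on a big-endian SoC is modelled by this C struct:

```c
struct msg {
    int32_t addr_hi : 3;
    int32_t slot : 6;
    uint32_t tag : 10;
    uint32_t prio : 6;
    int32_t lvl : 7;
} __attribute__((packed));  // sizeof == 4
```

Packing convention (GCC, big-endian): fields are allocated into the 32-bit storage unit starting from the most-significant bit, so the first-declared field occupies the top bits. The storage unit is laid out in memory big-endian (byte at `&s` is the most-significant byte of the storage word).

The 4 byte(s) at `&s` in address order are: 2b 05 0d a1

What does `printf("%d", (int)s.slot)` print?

[0]=0x2b [1]=0x05 [2]=0x0d [3]=0xa1 (big-endian) → word 0x2b050da1
addr_hi [29+:3] = (word>>29) & 0x7 = 1
slot [23+:6] = (word>>23) & 0x3f = 22  ←
tag [13+:10] = (word>>13) & 0x3ff = 40
prio [7+:6] = (word>>7) & 0x3f = 27
lvl [0+:7] = (word>>0) & 0x7f = 33
slot signed 6b, MSB=0: value = 22

22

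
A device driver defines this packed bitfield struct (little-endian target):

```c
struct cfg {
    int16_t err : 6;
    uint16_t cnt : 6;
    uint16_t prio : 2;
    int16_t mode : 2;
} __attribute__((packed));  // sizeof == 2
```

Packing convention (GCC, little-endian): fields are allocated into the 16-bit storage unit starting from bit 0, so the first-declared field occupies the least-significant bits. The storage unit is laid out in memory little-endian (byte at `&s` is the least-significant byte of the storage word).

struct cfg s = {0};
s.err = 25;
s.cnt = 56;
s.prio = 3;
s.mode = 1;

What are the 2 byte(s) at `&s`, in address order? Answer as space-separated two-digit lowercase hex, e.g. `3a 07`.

[0+:6] err=25 & 0x3f = 0x19; word=0x0019
[6+:6] cnt=56 & 0x3f = 0x38; word=0x0e19
[12+:2] prio=3 & 0x3 = 0x3; word=0x3e19
[14+:2] mode=1 & 0x3 = 0x1; word=0x7e19
word = 0x7e19 → little-endian bytes:
  [0]=0x19  [1]=0x7e

19 7e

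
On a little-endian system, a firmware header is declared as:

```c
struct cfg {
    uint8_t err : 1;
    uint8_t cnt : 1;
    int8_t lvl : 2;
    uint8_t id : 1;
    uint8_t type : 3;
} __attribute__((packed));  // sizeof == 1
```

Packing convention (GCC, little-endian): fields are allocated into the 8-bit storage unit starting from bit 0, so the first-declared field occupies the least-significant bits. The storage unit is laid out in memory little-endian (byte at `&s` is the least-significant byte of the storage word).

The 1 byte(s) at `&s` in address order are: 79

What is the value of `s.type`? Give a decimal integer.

3

[0]=0x79 (little-endian) → word 0x79
err [0+:1] = (word>>0) & 0x1 = 1
cnt [1+:1] = (word>>1) & 0x1 = 0
lvl [2+:2] = (word>>2) & 0x3 = 2
id [4+:1] = (word>>4) & 0x1 = 1
type [5+:3] = (word>>5) & 0x7 = 3  ←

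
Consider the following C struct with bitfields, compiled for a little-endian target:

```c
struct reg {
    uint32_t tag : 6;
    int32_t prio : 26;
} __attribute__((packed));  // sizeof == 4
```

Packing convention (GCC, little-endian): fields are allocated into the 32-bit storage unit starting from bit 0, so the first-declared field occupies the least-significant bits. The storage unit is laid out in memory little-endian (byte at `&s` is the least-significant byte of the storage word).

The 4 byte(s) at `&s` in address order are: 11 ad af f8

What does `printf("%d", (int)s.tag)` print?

17

[0]=0x11 [1]=0xad [2]=0xaf [3]=0xf8 (little-endian) → word 0xf8afad11
tag [0+:6] = (word>>0) & 0x3f = 17  ←
prio [6+:26] = (word>>6) & 0x3ffffff = 65191604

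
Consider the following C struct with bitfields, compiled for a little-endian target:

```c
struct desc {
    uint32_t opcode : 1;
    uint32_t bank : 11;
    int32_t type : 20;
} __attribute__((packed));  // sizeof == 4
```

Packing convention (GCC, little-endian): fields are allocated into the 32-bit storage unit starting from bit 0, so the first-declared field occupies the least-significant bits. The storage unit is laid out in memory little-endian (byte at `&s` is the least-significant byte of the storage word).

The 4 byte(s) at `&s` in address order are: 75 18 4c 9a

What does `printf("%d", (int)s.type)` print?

[0]=0x75 [1]=0x18 [2]=0x4c [3]=0x9a (little-endian) → word 0x9a4c1875
opcode:1 @ bit 0 → (0x9a4c1875>>0)&0x1 = 0x1
bank:11 @ bit 1 → (0x9a4c1875>>1)&0x7ff = 0x43a
type:20 @ bit 12 → (0x9a4c1875>>12)&0xfffff = 0x9a4c1  ←
type signed 20b, MSB=1: 632001 - 1048576 = -416575

-416575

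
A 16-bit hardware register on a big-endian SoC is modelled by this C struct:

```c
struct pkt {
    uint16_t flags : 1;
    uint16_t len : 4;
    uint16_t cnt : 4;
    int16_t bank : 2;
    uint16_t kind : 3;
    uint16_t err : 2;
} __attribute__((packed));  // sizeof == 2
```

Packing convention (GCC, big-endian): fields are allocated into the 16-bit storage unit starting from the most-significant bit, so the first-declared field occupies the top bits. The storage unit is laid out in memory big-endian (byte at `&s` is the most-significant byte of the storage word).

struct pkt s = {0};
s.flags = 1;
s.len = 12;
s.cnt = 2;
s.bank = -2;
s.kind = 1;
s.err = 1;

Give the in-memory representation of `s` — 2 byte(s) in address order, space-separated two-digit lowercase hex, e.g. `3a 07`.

flags (1b) val=1 bits=0x1 at bit 15: 0x8000
len (4b) val=12 bits=0xc at bit 11: 0xe000
cnt (4b) val=2 bits=0x2 at bit 7: 0xe100
bank (2b) val=-2 bits=0x2 at bit 5: 0xe140
kind (3b) val=1 bits=0x1 at bit 2: 0xe144
err (2b) val=1 bits=0x1 at bit 0: 0xe145
word = 0xe145 → big-endian bytes:
  [0]=0xe1  [1]=0x45

e1 45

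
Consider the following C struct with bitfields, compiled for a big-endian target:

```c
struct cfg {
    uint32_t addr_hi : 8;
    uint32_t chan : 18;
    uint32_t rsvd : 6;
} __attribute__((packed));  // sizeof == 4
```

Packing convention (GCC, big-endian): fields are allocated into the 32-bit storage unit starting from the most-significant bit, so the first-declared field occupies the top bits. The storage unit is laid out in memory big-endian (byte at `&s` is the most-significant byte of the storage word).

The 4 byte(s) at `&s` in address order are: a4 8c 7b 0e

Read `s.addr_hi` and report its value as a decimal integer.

164

[0]=0xa4 [1]=0x8c [2]=0x7b [3]=0x0e (big-endian) → word 0xa48c7b0e
addr_hi:8 @ bit 24 → (0xa48c7b0e>>24)&0xff = 0xa4  ←
chan:18 @ bit 6 → (0xa48c7b0e>>6)&0x3ffff = 0x231ec
rsvd:6 @ bit 0 → (0xa48c7b0e>>0)&0x3f = 0xe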